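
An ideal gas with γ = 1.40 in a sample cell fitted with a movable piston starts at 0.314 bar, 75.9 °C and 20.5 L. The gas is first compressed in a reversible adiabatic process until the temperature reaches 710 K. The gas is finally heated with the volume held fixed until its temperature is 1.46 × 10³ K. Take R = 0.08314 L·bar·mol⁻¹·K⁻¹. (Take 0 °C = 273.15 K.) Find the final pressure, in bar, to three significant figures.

P₃ ≈ 7.75 bar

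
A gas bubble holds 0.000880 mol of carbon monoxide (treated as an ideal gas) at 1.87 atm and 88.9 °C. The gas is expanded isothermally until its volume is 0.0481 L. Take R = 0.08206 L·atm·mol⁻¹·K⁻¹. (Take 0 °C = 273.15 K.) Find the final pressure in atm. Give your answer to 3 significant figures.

Convert: T₁ = 362.0 K.
From PV = nRT: V₁ = nRT₁/P₁ = 0.01398 L.
Isothermal, so P V is constant: T₂ = T₁; P₂ = P₁·(V₁/V₂) = 0.5435 atm.

P₂ ≈ 0.544 atm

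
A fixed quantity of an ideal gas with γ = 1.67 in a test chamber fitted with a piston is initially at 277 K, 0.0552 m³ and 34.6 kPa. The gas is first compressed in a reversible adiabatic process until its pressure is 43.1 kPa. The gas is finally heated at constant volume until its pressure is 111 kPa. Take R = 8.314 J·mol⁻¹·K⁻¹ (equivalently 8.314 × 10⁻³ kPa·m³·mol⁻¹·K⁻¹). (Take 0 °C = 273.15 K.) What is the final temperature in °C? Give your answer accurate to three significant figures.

Adiabatic (γ = 1.67), T V^(γ−1) and P V^γ constant: T₂ = T₁·(P₂/P₁)^((γ−1)/γ) = 302.5 K; V₂ = V₁·(P₁/P₂)^(1/γ) = 0.04840 m³.
Isochoric, so P/T is constant: V₃ = V₂; T₃ = T₂·(P₃/P₂) = 779.1 K.

T₃ ≈ 506 °C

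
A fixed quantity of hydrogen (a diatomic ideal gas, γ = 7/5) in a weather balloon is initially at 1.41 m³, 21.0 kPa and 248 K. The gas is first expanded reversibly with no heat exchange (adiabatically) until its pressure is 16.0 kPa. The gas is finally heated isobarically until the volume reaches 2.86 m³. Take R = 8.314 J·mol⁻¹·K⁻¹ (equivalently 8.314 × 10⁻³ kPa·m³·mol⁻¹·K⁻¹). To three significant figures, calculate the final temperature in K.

T₃ ≈ 383 K

Reversible adiabatic, γ = 7/5: T₂ = T₁·(P₂/P₁)^((γ−1)/γ) = 229.5 K; V₂ = V₁·(P₁/P₂)^(1/γ) = 1.712 m³.
Isobaric, so V/T is constant: P₃ = P₂; T₃ = T₂·(V₃/V₂) = 383.3 K.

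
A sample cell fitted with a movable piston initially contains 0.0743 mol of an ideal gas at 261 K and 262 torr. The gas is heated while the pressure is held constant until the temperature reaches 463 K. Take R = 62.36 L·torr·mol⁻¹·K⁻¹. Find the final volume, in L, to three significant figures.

V₂ ≈ 8.19 L

From PV = nRT: V₁ = nRT₁/P₁ = 4.616 L.
P constant ⇒ V ∝ T: P₂ = P₁; V₂ = V₁·(T₂/T₁) = 8.188 L.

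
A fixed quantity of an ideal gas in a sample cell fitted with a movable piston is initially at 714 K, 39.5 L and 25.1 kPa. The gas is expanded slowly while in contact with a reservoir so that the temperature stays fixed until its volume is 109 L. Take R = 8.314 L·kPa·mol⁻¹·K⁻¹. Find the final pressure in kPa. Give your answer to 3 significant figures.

P₂ ≈ 9.10 kPa

T constant ⇒ Boyle's law P V = const: T₂ = T₁; P₂ = P₁·(V₁/V₂) = 9.096 kPa.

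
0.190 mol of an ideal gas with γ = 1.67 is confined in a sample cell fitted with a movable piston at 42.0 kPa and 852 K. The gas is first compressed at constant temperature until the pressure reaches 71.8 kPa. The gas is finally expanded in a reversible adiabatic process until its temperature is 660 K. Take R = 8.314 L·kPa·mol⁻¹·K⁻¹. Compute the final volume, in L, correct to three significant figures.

V₃ ≈ 27.4 L

From PV = nRT: V₁ = nRT₁/P₁ = 32.04 L.
Isothermal, so P V is constant: T₂ = T₁; V₂ = V₁·(P₁/P₂) = 18.74 L.
Adiabatic (γ = 1.67), T V^(γ−1) and P V^γ constant: P₃ = P₂·(T₃/T₂)^(γ/(γ−1)) = 37.99 kPa; V₃ = V₂·(T₂/T₃)^(1/(γ−1)) = 27.44 L.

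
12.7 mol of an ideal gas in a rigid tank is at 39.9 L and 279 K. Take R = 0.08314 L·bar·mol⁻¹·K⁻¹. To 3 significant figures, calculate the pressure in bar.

P ≈ 7.38 bar

PV = nRT ⇒ P = nRT/V = (12.7 × 0.08314 × 279) / 39.9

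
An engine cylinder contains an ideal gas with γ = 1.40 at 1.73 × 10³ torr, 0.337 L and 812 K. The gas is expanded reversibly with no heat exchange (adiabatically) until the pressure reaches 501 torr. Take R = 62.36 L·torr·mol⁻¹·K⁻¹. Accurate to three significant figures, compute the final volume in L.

Adiabatic (γ = 1.40), T V^(γ−1) and P V^γ constant: T₂ = T₁·(P₂/P₁)^((γ−1)/γ) = 569.9 K; V₂ = V₁·(P₁/P₂)^(1/γ) = 0.8167 L.

V₂ ≈ 0.817 L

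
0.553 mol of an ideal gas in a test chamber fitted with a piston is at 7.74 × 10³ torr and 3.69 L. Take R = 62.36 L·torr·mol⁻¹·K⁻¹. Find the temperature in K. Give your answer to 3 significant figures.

PV = nRT ⇒ T = PV/(nR) = (7.74e+03 × 3.69) / (0.553 × 62.36)

T ≈ 828 K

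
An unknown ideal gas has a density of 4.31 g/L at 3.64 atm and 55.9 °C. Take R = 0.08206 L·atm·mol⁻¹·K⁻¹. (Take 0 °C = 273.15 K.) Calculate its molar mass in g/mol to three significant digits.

M ≈ 32.0 g/mol

ρ = PM/(RT) ⇒ M = ρRT/P = (4.31 × 0.08206 × 329.0) / 3.64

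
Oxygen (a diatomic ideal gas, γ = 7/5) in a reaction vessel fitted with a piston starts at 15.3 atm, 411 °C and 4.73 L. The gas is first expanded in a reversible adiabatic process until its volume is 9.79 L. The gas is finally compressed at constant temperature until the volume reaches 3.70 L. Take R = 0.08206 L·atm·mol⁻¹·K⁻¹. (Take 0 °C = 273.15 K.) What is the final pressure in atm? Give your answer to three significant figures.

Convert: T₁ = 684.1 K.
Adiabatic (γ = 7/5), T V^(γ−1) and P V^γ constant: T₂ = T₁·(V₁/V₂)^(γ−1) = 511.4 K; P₂ = P₁·(V₁/V₂)^γ = 5.526 atm.
Isothermal, so P V is constant: T₃ = T₂; P₃ = P₂·(V₂/V₃) = 14.62 atm.

P₃ ≈ 14.6 atm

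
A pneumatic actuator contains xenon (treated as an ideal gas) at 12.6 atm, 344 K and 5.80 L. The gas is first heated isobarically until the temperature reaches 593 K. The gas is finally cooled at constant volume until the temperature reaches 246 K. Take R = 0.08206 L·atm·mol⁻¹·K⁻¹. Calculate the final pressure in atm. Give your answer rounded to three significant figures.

P₃ ≈ 5.23 atm

P constant ⇒ V ∝ T: P₂ = P₁; V₂ = V₁·(T₂/T₁) = 9.998 L.
V constant ⇒ P ∝ T: V₃ = V₂; P₃ = P₂·(T₃/T₂) = 5.227 atm.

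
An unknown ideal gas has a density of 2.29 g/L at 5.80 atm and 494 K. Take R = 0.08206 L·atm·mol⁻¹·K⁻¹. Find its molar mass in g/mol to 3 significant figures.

ρ = PM/(RT) ⇒ M = ρRT/P = (2.29 × 0.08206 × 494.0) / 5.80

M ≈ 16.0 g/mol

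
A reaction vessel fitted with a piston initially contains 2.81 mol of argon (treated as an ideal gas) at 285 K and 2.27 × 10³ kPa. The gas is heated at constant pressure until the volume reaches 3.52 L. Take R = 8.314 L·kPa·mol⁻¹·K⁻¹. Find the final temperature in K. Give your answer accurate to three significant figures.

From PV = nRT: V₁ = nRT₁/P₁ = 2.933 L.
P constant ⇒ V ∝ T: P₂ = P₁; T₂ = T₁·(V₂/V₁) = 342.0 K.

T₂ ≈ 342 K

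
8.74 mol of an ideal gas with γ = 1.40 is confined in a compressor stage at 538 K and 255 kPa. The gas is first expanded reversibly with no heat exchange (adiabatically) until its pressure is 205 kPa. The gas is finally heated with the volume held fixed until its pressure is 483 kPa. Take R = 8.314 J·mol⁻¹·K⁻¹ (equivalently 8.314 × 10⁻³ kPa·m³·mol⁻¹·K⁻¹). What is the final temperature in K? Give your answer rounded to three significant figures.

From PV = nRT: V₁ = nRT₁/P₁ = 0.1533 m³.
Adiabatic (γ = 1.40), T V^(γ−1) and P V^γ constant: T₂ = T₁·(P₂/P₁)^((γ−1)/γ) = 505.5 K; V₂ = V₁·(P₁/P₂)^(1/γ) = 0.1792 m³.
V constant ⇒ P ∝ T: V₃ = V₂; T₃ = T₂·(P₃/P₂) = 1191 K.

T₃ ≈ 1.19e+03 K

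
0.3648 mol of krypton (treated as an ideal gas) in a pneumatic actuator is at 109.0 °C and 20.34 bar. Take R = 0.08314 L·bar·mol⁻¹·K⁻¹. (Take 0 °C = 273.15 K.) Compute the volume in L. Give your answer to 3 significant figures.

Convert: T = 382.15 K.
PV = nRT ⇒ V = nRT/P = (0.3648 × 0.08314 × 382.15) / 20.34

V ≈ 0.570 L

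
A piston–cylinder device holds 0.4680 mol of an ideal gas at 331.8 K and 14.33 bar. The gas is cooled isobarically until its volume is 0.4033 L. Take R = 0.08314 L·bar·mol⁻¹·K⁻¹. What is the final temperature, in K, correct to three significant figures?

From PV = nRT: V₁ = nRT₁/P₁ = 0.9009 L.
P constant ⇒ V ∝ T: P₂ = P₁; T₂ = T₁·(V₂/V₁) = 148.5 K.

T₂ ≈ 149 K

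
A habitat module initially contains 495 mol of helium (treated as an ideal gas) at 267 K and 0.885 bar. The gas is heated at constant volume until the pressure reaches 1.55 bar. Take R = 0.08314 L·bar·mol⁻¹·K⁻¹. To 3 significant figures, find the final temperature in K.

T₂ ≈ 468 K

From PV = nRT: V₁ = nRT₁/P₁ = 1.242e+04 L.
Isochoric, so P/T is constant: V₂ = V₁; T₂ = T₁·(P₂/P₁) = 467.6 K.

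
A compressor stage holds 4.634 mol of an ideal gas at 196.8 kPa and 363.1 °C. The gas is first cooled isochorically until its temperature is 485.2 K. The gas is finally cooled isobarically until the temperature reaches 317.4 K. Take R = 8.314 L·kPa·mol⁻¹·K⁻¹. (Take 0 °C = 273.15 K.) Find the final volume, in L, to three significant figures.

V₃ ≈ 81.5 L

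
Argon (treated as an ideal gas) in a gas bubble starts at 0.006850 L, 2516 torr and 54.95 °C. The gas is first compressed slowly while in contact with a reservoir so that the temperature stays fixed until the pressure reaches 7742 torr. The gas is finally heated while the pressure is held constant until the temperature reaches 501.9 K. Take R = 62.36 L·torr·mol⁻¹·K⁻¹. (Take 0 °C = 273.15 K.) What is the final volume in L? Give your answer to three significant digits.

Convert: T₁ = 328.1 K.
Isothermal, so P V is constant: T₂ = T₁; V₂ = V₁·(P₁/P₂) = 0.002226 L.
Isobaric, so V/T is constant: P₃ = P₂; V₃ = V₂·(T₃/T₂) = 0.003405 L.

V₃ ≈ 0.00341 L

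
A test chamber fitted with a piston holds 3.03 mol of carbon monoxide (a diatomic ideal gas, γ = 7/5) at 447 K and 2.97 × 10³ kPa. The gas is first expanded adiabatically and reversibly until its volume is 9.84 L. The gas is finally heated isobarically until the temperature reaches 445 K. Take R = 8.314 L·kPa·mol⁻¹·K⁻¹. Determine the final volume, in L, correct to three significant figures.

From PV = nRT: V₁ = nRT₁/P₁ = 3.791 L.
Reversible adiabatic, γ = 7/5: T₂ = T₁·(V₁/V₂)^(γ−1) = 305.2 K; P₂ = P₁·(V₁/V₂)^γ = 781.4 kPa.
P constant ⇒ V ∝ T: P₃ = P₂; V₃ = V₂·(T₃/T₂) = 14.35 L.

V₃ ≈ 14.3 L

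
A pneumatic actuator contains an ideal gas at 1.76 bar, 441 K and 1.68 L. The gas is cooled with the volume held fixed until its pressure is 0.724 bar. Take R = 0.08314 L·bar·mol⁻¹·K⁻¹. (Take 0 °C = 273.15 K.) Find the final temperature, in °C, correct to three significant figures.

T₂ ≈ -91.7 °C

V constant ⇒ P ∝ T: V₂ = V₁; T₂ = T₁·(P₂/P₁) = 181.4 K.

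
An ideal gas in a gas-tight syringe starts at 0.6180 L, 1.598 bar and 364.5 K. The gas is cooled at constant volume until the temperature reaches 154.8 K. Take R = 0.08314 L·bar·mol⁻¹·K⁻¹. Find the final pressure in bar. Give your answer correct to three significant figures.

P₂ ≈ 0.679 bar

Isochoric, so P/T is constant: V₂ = V₁; P₂ = P₁·(T₂/T₁) = 0.6787 bar.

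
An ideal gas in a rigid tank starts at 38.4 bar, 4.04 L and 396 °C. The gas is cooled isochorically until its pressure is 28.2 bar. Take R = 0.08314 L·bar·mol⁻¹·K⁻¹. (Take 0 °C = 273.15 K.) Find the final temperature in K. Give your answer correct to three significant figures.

Convert: T₁ = 669.1 K.
Isochoric, so P/T is constant: V₂ = V₁; T₂ = T₁·(P₂/P₁) = 491.4 K.

T₂ ≈ 491 K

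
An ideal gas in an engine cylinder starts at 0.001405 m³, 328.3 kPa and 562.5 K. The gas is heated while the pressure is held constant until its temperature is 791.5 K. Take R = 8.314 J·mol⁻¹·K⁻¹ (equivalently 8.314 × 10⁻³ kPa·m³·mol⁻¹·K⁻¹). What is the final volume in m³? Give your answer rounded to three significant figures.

V₂ ≈ 0.00198 m³

Isobaric, so V/T is constant: P₂ = P₁; V₂ = V₁·(T₂/T₁) = 0.001977 m³.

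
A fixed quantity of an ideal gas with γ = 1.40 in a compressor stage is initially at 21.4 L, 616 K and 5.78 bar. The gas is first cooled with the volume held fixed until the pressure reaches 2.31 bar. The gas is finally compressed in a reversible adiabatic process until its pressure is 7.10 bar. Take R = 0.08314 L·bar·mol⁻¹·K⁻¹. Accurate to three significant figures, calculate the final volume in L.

V₃ ≈ 9.60 L

Isochoric, so P/T is constant: V₂ = V₁; T₂ = T₁·(P₂/P₁) = 246.2 K.
Adiabatic (γ = 1.40), T V^(γ−1) and P V^γ constant: T₃ = T₂·(P₃/P₂)^((γ−1)/γ) = 339.3 K; V₃ = V₂·(P₂/P₃)^(1/γ) = 9.596 L.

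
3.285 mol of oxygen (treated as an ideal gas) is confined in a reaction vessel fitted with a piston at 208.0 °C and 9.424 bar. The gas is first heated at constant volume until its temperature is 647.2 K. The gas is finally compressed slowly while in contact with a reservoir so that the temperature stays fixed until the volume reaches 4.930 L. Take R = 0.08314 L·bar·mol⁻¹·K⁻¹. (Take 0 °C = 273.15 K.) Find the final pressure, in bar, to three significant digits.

P₃ ≈ 35.9 bar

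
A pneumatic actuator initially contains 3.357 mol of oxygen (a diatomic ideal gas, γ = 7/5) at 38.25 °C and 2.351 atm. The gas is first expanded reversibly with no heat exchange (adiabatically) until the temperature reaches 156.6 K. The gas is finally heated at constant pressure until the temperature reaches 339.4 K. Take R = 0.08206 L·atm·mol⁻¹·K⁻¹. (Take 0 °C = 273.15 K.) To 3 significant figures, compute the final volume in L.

V₃ ≈ 441 L

Convert: T₁ = 311.4 K.
From PV = nRT: V₁ = nRT₁/P₁ = 36.49 L.
Adiabatic (γ = 7/5), T V^(γ−1) and P V^γ constant: P₂ = P₁·(T₂/T₁)^(γ/(γ−1)) = 0.2120 atm; V₂ = V₁·(T₁/T₂)^(1/(γ−1)) = 203.5 L.
P constant ⇒ V ∝ T: P₃ = P₂; V₃ = V₂·(T₃/T₂) = 440.9 L.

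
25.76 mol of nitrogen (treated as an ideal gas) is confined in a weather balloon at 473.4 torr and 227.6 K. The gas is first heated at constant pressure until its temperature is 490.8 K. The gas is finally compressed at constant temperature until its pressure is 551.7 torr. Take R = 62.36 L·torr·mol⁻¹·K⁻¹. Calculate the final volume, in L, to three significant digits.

V₃ ≈ 1.43e+03 L

From PV = nRT: V₁ = nRT₁/P₁ = 772.3 L.
P constant ⇒ V ∝ T: P₂ = P₁; V₂ = V₁·(T₂/T₁) = 1665 L.
Isothermal, so P V is constant: T₃ = T₂; V₃ = V₂·(P₂/P₃) = 1429 L.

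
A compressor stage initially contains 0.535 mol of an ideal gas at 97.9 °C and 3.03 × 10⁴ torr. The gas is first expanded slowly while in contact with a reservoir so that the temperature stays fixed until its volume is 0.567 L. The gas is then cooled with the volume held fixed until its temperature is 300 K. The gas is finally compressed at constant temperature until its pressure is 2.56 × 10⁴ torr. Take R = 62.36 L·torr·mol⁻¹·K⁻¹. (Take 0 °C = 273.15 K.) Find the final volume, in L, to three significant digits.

V₄ ≈ 0.391 L

Convert: T₁ = 371.0 K.
From PV = nRT: V₁ = nRT₁/P₁ = 0.4086 L.
Isothermal, so P V is constant: T₂ = T₁; P₂ = P₁·(V₁/V₂) = 2.183e+04 torr.
V constant ⇒ P ∝ T: V₃ = V₂; P₃ = P₂·(T₃/T₂) = 1.765e+04 torr.
Isothermal, so P V is constant: T₄ = T₃; V₄ = V₃·(P₃/P₄) = 0.3910 L.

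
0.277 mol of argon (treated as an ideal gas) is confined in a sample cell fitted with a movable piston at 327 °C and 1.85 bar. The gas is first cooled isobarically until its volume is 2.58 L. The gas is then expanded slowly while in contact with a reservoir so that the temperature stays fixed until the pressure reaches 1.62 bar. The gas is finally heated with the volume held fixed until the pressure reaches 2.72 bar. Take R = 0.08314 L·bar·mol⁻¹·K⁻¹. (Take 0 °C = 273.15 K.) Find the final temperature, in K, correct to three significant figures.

T₄ ≈ 348 K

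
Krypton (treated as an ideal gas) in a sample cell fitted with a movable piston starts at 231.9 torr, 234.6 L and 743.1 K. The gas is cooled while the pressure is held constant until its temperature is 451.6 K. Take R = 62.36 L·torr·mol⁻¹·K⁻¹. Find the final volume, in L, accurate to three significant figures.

V₂ ≈ 143 L

P constant ⇒ V ∝ T: P₂ = P₁; V₂ = V₁·(T₂/T₁) = 142.6 L.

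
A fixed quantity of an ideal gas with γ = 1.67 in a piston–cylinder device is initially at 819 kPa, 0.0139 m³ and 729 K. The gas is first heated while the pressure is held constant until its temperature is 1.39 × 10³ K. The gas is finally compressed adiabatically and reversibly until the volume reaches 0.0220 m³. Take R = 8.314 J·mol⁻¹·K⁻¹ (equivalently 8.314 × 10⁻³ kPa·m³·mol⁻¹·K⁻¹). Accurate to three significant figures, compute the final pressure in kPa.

P constant ⇒ V ∝ T: P₂ = P₁; V₂ = V₁·(T₂/T₁) = 0.02650 m³.
Adiabatic (γ = 1.67), T V^(γ−1) and P V^γ constant: T₃ = T₂·(V₂/V₃)^(γ−1) = 1575 K; P₃ = P₂·(V₂/V₃)^γ = 1118 kPa.

P₃ ≈ 1.12e+03 kPa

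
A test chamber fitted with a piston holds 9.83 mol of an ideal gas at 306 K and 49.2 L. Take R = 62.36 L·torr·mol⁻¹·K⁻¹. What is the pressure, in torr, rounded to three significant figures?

PV = nRT ⇒ P = nRT/V = (9.83 × 62.36 × 306) / 49.2

P ≈ 3.81e+03 torr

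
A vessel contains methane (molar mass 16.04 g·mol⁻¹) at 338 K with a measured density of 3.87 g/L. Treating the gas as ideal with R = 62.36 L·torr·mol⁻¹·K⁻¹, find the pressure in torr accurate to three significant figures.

P ≈ 5.09e+03 torr

ρ = PM/(RT) ⇒ P = ρRT/M = (3.87 × 62.36 × 338.0) / 16.04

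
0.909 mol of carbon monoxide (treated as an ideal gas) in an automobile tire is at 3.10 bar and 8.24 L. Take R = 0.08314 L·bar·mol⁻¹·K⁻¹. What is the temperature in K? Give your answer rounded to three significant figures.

PV = nRT ⇒ T = PV/(nR) = (3.10 × 8.24) / (0.909 × 0.08314)

T ≈ 338 K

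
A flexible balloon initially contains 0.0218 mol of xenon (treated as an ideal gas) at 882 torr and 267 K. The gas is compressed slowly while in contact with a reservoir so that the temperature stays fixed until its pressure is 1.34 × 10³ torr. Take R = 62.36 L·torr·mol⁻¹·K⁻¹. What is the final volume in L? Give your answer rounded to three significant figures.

V₂ ≈ 0.271 L

From PV = nRT: V₁ = nRT₁/P₁ = 0.4115 L.
Isothermal, so P V is constant: T₂ = T₁; V₂ = V₁·(P₁/P₂) = 0.2709 L.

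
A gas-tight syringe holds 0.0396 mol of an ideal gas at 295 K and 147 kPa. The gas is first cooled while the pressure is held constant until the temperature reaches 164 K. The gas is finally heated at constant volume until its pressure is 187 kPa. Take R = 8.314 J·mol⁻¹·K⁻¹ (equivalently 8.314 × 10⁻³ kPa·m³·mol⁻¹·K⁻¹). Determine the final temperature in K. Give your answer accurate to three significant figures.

T₃ ≈ 209 K

From PV = nRT: V₁ = nRT₁/P₁ = 0.0006607 m³.
Isobaric, so V/T is constant: P₂ = P₁; V₂ = V₁·(T₂/T₁) = 0.0003673 m³.
V constant ⇒ P ∝ T: V₃ = V₂; T₃ = T₂·(P₃/P₂) = 208.6 K.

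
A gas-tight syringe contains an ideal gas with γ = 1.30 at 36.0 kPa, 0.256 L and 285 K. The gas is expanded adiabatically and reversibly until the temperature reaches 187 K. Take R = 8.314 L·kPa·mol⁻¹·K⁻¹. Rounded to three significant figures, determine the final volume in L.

V₂ ≈ 1.04 L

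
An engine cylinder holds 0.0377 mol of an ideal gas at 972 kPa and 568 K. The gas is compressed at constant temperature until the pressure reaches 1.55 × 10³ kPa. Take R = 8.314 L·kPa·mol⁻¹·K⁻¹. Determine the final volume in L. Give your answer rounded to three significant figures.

V₂ ≈ 0.115 L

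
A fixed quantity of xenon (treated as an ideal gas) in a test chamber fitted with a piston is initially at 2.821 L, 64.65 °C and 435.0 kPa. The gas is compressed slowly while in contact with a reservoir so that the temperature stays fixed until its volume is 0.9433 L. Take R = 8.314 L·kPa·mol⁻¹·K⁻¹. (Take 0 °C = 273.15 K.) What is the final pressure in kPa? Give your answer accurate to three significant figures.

P₂ ≈ 1.30e+03 kPa

Convert: T₁ = 337.8 K.
T constant ⇒ Boyle's law P V = const: T₂ = T₁; P₂ = P₁·(V₁/V₂) = 1301 kPa.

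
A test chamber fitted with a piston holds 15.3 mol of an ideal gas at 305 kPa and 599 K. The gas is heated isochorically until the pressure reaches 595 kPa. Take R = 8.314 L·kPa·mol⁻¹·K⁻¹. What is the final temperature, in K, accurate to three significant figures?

T₂ ≈ 1.17e+03 K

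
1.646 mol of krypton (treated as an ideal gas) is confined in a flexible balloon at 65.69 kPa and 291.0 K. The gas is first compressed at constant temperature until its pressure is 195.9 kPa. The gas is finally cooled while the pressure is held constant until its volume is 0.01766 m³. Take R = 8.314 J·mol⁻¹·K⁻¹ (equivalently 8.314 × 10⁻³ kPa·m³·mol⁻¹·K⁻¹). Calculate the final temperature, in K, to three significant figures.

From PV = nRT: V₁ = nRT₁/P₁ = 0.06062 m³.
T constant ⇒ Boyle's law P V = const: T₂ = T₁; V₂ = V₁·(P₁/P₂) = 0.02033 m³.
Isobaric, so V/T is constant: P₃ = P₂; T₃ = T₂·(V₃/V₂) = 252.8 K.

T₃ ≈ 253 K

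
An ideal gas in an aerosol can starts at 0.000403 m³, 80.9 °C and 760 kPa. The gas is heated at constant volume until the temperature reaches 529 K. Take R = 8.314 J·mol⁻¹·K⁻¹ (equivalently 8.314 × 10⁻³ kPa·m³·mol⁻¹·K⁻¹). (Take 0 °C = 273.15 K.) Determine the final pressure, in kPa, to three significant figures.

P₂ ≈ 1.14e+03 kPa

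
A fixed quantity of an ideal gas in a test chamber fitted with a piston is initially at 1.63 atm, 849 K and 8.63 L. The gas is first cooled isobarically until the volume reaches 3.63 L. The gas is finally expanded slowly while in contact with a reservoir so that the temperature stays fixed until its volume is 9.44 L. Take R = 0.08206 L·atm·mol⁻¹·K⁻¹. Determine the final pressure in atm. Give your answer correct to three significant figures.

P constant ⇒ V ∝ T: P₂ = P₁; T₂ = T₁·(V₂/V₁) = 357.1 K.
Isothermal, so P V is constant: T₃ = T₂; P₃ = P₂·(V₂/V₃) = 0.6268 atm.

P₃ ≈ 0.627 atm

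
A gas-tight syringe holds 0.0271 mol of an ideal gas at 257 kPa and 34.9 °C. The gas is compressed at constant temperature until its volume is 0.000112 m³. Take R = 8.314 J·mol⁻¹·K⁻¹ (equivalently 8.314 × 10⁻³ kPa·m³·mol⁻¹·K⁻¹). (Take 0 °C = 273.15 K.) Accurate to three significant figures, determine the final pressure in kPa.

Convert: T₁ = 308.0 K.
From PV = nRT: V₁ = nRT₁/P₁ = 0.0002701 m³.
Isothermal, so P V is constant: T₂ = T₁; P₂ = P₁·(V₁/V₂) = 619.7 kPa.

P₂ ≈ 620 kPa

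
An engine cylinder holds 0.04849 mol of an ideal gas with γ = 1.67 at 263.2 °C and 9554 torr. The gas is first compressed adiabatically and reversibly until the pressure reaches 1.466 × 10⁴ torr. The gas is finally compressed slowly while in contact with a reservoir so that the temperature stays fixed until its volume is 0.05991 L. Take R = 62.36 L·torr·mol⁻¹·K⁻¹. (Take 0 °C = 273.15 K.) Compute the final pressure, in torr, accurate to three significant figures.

P₃ ≈ 3.21e+04 torr

Convert: T₁ = 536.3 K.
From PV = nRT: V₁ = nRT₁/P₁ = 0.1698 L.
Reversible adiabatic, γ = 1.67: T₂ = T₁·(P₂/P₁)^((γ−1)/γ) = 636.9 K; V₂ = V₁·(P₁/P₂)^(1/γ) = 0.1314 L.
T constant ⇒ Boyle's law P V = const: T₃ = T₂; P₃ = P₂·(V₂/V₃) = 3.214e+04 torr.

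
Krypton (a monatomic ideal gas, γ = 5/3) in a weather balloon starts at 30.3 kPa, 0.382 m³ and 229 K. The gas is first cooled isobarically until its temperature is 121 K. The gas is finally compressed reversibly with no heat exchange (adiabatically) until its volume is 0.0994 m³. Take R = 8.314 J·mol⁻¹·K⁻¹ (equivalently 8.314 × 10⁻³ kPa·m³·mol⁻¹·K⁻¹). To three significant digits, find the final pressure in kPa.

Isobaric, so V/T is constant: P₂ = P₁; V₂ = V₁·(T₂/T₁) = 0.2018 m³.
Adiabatic (γ = 5/3), T V^(γ−1) and P V^γ constant: T₃ = T₂·(V₂/V₃)^(γ−1) = 194.0 K; P₃ = P₂·(V₂/V₃)^γ = 98.66 kPa.

P₃ ≈ 98.7 kPa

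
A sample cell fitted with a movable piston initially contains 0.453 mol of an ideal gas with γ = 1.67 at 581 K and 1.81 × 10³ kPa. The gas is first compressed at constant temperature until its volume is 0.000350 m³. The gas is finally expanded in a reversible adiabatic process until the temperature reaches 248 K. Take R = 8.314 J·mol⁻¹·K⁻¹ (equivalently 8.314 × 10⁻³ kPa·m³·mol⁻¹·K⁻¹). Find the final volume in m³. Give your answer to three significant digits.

From PV = nRT: V₁ = nRT₁/P₁ = 0.001209 m³.
Isothermal, so P V is constant: T₂ = T₁; P₂ = P₁·(V₁/V₂) = 6252 kPa.
Reversible adiabatic, γ = 1.67: P₃ = P₂·(T₃/T₂)^(γ/(γ−1)) = 749.0 kPa; V₃ = V₂·(T₂/T₃)^(1/(γ−1)) = 0.001247 m³.

V₃ ≈ 0.00125 m³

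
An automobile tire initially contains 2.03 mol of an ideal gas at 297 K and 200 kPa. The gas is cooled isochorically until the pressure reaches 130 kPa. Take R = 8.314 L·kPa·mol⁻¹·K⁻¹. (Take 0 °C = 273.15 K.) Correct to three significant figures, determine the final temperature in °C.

From PV = nRT: V₁ = nRT₁/P₁ = 25.06 L.
V constant ⇒ P ∝ T: V₂ = V₁; T₂ = T₁·(P₂/P₁) = 193.1 K.

T₂ ≈ -80.1 °C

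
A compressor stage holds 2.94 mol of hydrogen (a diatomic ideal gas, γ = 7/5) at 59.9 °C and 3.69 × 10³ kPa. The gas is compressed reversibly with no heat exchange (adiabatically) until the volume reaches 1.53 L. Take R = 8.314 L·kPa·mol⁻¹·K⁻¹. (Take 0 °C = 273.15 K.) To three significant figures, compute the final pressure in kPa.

Convert: T₁ = 333.0 K.
From PV = nRT: V₁ = nRT₁/P₁ = 2.206 L.
Adiabatic (γ = 7/5), T V^(γ−1) and P V^γ constant: T₂ = T₁·(V₁/V₂)^(γ−1) = 385.6 K; P₂ = P₁·(V₁/V₂)^γ = 6160 kPa.

P₂ ≈ 6.16e+03 kPa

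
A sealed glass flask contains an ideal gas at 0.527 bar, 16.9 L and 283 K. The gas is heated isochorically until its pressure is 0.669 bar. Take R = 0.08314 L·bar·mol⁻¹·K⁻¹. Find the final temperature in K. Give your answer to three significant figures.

T₂ ≈ 359 K

V constant ⇒ P ∝ T: V₂ = V₁; T₂ = T₁·(P₂/P₁) = 359.3 K.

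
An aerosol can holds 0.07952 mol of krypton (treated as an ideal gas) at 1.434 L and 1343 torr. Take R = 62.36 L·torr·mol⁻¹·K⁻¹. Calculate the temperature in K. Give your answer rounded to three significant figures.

T ≈ 388 K

PV = nRT ⇒ T = PV/(nR) = (1343 × 1.434) / (0.07952 × 62.36)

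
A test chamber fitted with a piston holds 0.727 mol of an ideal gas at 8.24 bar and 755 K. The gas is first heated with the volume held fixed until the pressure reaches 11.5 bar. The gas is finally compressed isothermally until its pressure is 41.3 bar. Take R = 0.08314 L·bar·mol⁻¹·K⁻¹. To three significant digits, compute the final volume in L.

From PV = nRT: V₁ = nRT₁/P₁ = 5.538 L.
Isochoric, so P/T is constant: V₂ = V₁; T₂ = T₁·(P₂/P₁) = 1054 K.
Isothermal, so P V is constant: T₃ = T₂; V₃ = V₂·(P₂/P₃) = 1.542 L.

V₃ ≈ 1.54 L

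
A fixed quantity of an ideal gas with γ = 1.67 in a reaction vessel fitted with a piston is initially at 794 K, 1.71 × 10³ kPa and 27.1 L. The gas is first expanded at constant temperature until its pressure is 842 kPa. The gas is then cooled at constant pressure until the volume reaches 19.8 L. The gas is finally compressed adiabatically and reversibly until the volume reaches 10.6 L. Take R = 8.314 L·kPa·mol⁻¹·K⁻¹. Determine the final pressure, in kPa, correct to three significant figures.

Isothermal, so P V is constant: T₂ = T₁; V₂ = V₁·(P₁/P₂) = 55.04 L.
P constant ⇒ V ∝ T: P₃ = P₂; T₃ = T₂·(V₃/V₂) = 285.6 K.
Reversible adiabatic, γ = 1.67: T₄ = T₃·(V₃/V₄)^(γ−1) = 434.2 K; P₄ = P₃·(V₃/V₄)^γ = 2390 kPa.

P₄ ≈ 2.39e+03 kPa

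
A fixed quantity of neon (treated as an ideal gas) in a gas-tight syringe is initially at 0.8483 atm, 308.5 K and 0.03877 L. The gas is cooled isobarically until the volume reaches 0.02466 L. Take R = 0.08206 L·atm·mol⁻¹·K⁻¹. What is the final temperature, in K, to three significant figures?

P constant ⇒ V ∝ T: P₂ = P₁; T₂ = T₁·(V₂/V₁) = 196.2 K.

T₂ ≈ 196 K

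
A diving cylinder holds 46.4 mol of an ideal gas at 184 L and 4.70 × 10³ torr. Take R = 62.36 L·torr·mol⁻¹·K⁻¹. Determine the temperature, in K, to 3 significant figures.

T ≈ 299 K

PV = nRT ⇒ T = PV/(nR) = (4.70e+03 × 184) / (46.4 × 62.36)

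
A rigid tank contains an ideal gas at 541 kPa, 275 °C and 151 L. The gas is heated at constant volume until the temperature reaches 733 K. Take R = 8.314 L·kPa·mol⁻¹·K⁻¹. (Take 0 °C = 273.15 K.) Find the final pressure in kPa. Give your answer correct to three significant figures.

P₂ ≈ 723 kPa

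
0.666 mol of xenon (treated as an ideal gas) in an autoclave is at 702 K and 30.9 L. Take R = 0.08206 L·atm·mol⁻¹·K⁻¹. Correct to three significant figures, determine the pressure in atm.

P ≈ 1.24 atm

PV = nRT ⇒ P = nRT/V = (0.666 × 0.08206 × 702) / 30.9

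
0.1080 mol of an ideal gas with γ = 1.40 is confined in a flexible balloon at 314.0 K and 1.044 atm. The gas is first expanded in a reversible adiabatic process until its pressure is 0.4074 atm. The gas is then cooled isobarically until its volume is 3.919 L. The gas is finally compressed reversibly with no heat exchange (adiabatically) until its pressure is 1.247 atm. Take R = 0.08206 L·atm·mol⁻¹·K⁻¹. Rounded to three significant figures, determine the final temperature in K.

T₄ ≈ 248 K

From PV = nRT: V₁ = nRT₁/P₁ = 2.666 L.
Adiabatic (γ = 1.40), T V^(γ−1) and P V^γ constant: T₂ = T₁·(P₂/P₁)^((γ−1)/γ) = 240.0 K; V₂ = V₁·(P₁/P₂)^(1/γ) = 5.220 L.
P constant ⇒ V ∝ T: P₃ = P₂; T₃ = T₂·(V₃/V₂) = 180.2 K.
Reversible adiabatic, γ = 1.40: T₄ = T₃·(P₄/P₃)^((γ−1)/γ) = 248.0 K; V₄ = V₃·(P₃/P₄)^(1/γ) = 1.763 L.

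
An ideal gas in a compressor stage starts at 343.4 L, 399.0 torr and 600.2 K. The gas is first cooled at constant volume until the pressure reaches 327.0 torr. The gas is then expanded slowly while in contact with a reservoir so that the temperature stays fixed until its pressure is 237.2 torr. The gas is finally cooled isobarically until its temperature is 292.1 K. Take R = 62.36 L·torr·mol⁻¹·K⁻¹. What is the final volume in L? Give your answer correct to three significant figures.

Isochoric, so P/T is constant: V₂ = V₁; T₂ = T₁·(P₂/P₁) = 491.9 K.
Isothermal, so P V is constant: T₃ = T₂; V₃ = V₂·(P₂/P₃) = 473.4 L.
Isobaric, so V/T is constant: P₄ = P₃; V₄ = V₃·(T₄/T₃) = 281.1 L.

V₄ ≈ 281 L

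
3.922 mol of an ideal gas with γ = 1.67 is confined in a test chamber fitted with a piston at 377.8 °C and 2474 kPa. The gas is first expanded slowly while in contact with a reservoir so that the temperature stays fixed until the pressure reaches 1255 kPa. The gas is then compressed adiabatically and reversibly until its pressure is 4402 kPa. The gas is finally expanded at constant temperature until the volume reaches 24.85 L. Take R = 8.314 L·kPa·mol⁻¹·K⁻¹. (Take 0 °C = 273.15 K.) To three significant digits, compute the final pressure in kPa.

P₄ ≈ 1.41e+03 kPa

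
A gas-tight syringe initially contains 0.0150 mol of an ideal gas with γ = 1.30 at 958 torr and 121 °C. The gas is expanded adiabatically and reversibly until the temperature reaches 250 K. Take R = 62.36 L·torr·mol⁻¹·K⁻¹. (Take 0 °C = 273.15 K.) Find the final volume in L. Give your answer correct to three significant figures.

Convert: T₁ = 394.1 K.
From PV = nRT: V₁ = nRT₁/P₁ = 0.3849 L.
Adiabatic (γ = 1.30), T V^(γ−1) and P V^γ constant: P₂ = P₁·(T₂/T₁)^(γ/(γ−1)) = 133.2 torr; V₂ = V₁·(T₁/T₂)^(1/(γ−1)) = 1.755 L.

V₂ ≈ 1.76 L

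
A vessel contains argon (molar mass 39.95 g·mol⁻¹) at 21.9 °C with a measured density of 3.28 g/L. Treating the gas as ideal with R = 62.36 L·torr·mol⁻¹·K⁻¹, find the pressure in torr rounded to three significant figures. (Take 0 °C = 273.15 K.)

ρ = PM/(RT) ⇒ P = ρRT/M = (3.28 × 62.36 × 295.0) / 39.95

P ≈ 1.51e+03 torr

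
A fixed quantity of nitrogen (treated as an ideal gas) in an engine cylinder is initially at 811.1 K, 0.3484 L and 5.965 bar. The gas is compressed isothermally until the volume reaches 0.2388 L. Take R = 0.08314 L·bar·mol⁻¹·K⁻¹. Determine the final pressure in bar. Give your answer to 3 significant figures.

Isothermal, so P V is constant: T₂ = T₁; P₂ = P₁·(V₁/V₂) = 8.703 bar.

P₂ ≈ 8.70 bar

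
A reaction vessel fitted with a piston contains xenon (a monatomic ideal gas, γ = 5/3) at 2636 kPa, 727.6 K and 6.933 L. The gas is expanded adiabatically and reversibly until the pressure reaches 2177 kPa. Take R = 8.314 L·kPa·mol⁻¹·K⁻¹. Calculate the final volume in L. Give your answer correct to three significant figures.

V₂ ≈ 7.78 L

Adiabatic (γ = 5/3), T V^(γ−1) and P V^γ constant: T₂ = T₁·(P₂/P₁)^((γ−1)/γ) = 674.0 K; V₂ = V₁·(P₁/P₂)^(1/γ) = 7.776 L.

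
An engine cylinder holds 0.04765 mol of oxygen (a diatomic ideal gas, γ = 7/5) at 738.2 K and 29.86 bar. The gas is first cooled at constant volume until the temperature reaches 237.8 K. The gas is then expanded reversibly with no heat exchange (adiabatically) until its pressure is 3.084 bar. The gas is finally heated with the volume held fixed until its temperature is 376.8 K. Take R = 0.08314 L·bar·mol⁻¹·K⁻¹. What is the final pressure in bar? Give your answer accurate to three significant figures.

P₄ ≈ 6.76 bar

From PV = nRT: V₁ = nRT₁/P₁ = 0.09794 L.
V constant ⇒ P ∝ T: V₂ = V₁; P₂ = P₁·(T₂/T₁) = 9.619 bar.
Adiabatic (γ = 7/5), T V^(γ−1) and P V^γ constant: T₃ = T₂·(P₃/P₂)^((γ−1)/γ) = 171.8 K; V₃ = V₂·(P₂/P₃)^(1/γ) = 0.2207 L.
Isochoric, so P/T is constant: V₄ = V₃; P₄ = P₃·(T₄/T₃) = 6.763 bar.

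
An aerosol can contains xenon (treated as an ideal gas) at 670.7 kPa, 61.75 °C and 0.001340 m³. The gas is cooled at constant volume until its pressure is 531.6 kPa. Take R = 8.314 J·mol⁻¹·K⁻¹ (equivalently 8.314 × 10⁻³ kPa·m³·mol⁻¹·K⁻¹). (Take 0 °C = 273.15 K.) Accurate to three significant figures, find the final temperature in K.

T₂ ≈ 265 K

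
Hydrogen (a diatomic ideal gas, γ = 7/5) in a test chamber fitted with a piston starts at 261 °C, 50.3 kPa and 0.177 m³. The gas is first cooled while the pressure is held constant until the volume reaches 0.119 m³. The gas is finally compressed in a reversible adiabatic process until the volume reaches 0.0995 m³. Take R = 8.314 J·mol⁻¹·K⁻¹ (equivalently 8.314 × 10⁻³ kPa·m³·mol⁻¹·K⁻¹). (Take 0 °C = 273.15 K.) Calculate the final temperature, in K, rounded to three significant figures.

T₃ ≈ 386 K

Convert: T₁ = 534.1 K.
Isobaric, so V/T is constant: P₂ = P₁; T₂ = T₁·(V₂/V₁) = 359.1 K.
Reversible adiabatic, γ = 7/5: T₃ = T₂·(V₂/V₃)^(γ−1) = 385.8 K; P₃ = P₂·(V₂/V₃)^γ = 64.62 kPa.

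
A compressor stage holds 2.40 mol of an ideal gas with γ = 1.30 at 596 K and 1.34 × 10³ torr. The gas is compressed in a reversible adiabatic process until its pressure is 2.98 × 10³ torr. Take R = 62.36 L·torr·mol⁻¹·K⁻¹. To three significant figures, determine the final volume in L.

V₂ ≈ 36.0 L

From PV = nRT: V₁ = nRT₁/P₁ = 66.57 L.
Adiabatic (γ = 1.30), T V^(γ−1) and P V^γ constant: T₂ = T₁·(P₂/P₁)^((γ−1)/γ) = 716.7 K; V₂ = V₁·(P₁/P₂)^(1/γ) = 36.00 L.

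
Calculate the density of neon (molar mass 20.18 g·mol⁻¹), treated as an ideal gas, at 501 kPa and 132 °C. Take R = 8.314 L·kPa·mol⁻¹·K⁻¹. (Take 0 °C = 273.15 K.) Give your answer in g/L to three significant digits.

ρ ≈ 3.00 g/L

ρ = PM/(RT) = (501 × 20.18) / (8.314 × 405.1)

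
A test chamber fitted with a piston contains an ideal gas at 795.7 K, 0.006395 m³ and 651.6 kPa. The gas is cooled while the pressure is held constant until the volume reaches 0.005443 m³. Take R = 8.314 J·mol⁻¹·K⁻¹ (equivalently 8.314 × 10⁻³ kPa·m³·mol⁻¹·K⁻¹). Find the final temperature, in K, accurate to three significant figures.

Isobaric, so V/T is constant: P₂ = P₁; T₂ = T₁·(V₂/V₁) = 677.2 K.

T₂ ≈ 677 K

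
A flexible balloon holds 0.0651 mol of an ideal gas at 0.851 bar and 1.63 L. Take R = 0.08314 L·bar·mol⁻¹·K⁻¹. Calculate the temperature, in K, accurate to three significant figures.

PV = nRT ⇒ T = PV/(nR) = (0.851 × 1.63) / (0.0651 × 0.08314)

T ≈ 256 K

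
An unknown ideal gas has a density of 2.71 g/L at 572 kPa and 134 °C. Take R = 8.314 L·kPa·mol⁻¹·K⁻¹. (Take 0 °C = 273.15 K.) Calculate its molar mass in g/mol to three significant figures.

M ≈ 16.0 g/mol

ρ = PM/(RT) ⇒ M = ρRT/P = (2.71 × 8.314 × 407.1) / 572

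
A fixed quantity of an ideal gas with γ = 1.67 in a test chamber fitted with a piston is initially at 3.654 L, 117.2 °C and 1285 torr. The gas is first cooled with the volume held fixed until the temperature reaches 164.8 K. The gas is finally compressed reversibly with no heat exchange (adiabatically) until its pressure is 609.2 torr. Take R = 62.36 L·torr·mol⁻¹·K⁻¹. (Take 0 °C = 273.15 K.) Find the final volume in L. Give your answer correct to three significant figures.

V₃ ≈ 3.41 L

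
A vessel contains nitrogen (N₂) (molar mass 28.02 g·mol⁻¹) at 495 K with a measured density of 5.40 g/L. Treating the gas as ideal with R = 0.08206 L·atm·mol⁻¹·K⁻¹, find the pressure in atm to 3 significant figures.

ρ = PM/(RT) ⇒ P = ρRT/M = (5.40 × 0.08206 × 495.0) / 28.02

P ≈ 7.83 atm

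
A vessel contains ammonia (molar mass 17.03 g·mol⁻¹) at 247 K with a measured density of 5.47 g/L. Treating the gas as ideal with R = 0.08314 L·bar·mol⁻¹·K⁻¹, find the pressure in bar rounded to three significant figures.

ρ = PM/(RT) ⇒ P = ρRT/M = (5.47 × 0.08314 × 247.0) / 17.03

P ≈ 6.60 bar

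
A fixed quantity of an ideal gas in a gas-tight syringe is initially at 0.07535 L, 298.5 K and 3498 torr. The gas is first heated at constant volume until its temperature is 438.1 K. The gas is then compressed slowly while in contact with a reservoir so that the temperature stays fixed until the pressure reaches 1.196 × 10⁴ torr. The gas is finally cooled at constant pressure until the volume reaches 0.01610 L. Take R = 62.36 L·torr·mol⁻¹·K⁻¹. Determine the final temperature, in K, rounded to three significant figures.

V constant ⇒ P ∝ T: V₂ = V₁; P₂ = P₁·(T₂/T₁) = 5134 torr.
T constant ⇒ Boyle's law P V = const: T₃ = T₂; V₃ = V₂·(P₂/P₃) = 0.03234 L.
P constant ⇒ V ∝ T: P₄ = P₃; T₄ = T₃·(V₄/V₃) = 218.1 K.

T₄ ≈ 218 K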